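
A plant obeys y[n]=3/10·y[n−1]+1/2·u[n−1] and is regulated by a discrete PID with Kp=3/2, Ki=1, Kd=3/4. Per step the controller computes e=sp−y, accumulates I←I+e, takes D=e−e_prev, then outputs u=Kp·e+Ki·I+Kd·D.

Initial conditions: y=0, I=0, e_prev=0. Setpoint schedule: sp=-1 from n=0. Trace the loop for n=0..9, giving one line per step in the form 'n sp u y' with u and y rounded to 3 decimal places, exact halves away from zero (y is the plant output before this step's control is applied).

(exact arithmetic carried between steps; '≈' marks a value shown rounded to 6 d.p. or computed from one; I and e_prev carry over from the previous line; the table rounds u and y to 3 d.p., halves away from zero)
n=0: y=0, sp=-1, e=sp−y=-1; I=-1, D=e−e_prev=-1; u=3/2·(-1)+1·(-1)+3/4·(-1)=-3.25; next y=3/10·0+1/2·(-3.25)=-1.625
n=1: y=-1.625, sp=-1, e=sp−y=0.625; I=-0.375, D=e−e_prev=1.625; u=3/2·0.625+1·(-0.375)+3/4·1.625=1.78125; next y=3/10·(-1.625)+1/2·1.78125=0.403125
n=2: y=0.403125, sp=-1, e=sp−y=-1.403125; I=-1.778125, D=e−e_prev=-2.028125; u=3/2·(-1.403125)+1·(-1.778125)+3/4·(-2.028125)≈-5.403906; next y=3/10·0.403125+1/2·(-5.403906)≈-2.581016
n=3: y≈-2.581016, sp=-1, e=sp−y≈1.581016; I≈-0.197109, D=e−e_prev≈2.984141; u=3/2·1.581016+1·(-0.197109)+3/4·2.984141≈4.412520; next y=3/10·(-2.581016)+1/2·4.412520≈1.431955
n=4: y≈1.431955, sp=-1, e=sp−y≈-2.431955; I≈-2.629064, D=e−e_prev≈-4.012971; u=3/2·(-2.431955)+1·(-2.629064)+3/4·(-4.012971)≈-9.286725; next y=3/10·1.431955+1/2·(-9.286725)≈-4.213776
n=5: y≈-4.213776, sp=-1, e=sp−y≈3.213776; I≈0.584712, D=e−e_prev≈5.645731; u=3/2·3.213776+1·0.584712+3/4·5.645731≈9.639674; next y=3/10·(-4.213776)+1/2·9.639674≈3.555704
n=6: y≈3.555704, sp=-1, e=sp−y≈-4.555704; I≈-3.970993, D=e−e_prev≈-7.769480; u=3/2·(-4.555704)+1·(-3.970993)+3/4·(-7.769480)≈-16.631659; next y=3/10·3.555704+1/2·(-16.631659)≈-7.249118
n=7: y≈-7.249118, sp=-1, e=sp−y≈6.249118; I≈2.278126, D=e−e_prev≈10.804822; u=3/2·6.249118+1·2.278126+3/4·10.804822≈19.755420; next y=3/10·(-7.249118)+1/2·19.755420≈7.702974
n=8: y≈7.702974, sp=-1, e=sp−y≈-8.702974; I≈-6.424849, D=e−e_prev≈-14.952093; u=3/2·(-8.702974)+1·(-6.424849)+3/4·(-14.952093)≈-30.693380; next y=3/10·7.702974+1/2·(-30.693380)≈-13.035798
n=9: y≈-13.035798, sp=-1, e=sp−y≈12.035798; I≈5.610949, D=e−e_prev≈20.738772; u=3/2·12.035798+1·5.610949+3/4·20.738772≈39.218724; next y=3/10·(-13.035798)+1/2·39.218724≈15.698623

0 -1 -3.250 0.000
1 -1 1.781 -1.625
2 -1 -5.404 0.403
3 -1 4.413 -2.581
4 -1 -9.287 1.432
5 -1 9.640 -4.214
6 -1 -16.632 3.556
7 -1 19.755 -7.249
8 -1 -30.693 7.703
9 -1 39.219 -13.036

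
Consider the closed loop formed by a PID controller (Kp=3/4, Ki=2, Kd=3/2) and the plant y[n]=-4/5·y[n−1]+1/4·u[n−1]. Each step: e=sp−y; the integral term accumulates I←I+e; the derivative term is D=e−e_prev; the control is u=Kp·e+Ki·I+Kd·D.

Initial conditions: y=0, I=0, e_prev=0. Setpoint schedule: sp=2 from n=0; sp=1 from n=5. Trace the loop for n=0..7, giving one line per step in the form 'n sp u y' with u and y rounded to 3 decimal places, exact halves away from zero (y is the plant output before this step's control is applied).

0 2 8.500 0.000
1 2 0.469 2.125
2 2 19.164 -1.583
3 2 -11.702 6.057
4 2 50.416 -7.771
5 1 -68.053 18.821
6 1 153.982 -32.070
7 1 -265.157 64.152

(exact arithmetic carried between steps; '≈' marks a value shown rounded to 6 d.p. or computed from one; I and e_prev carry over from the previous line; the table rounds u and y to 3 d.p., halves away from zero)
n=0: y=0, sp=2, e=sp−y=2; I=2, D=e−e_prev=2; u=3/4·2+2·2+3/2·2=8.5; next y=-4/5·0+1/4·8.5=2.125
n=1: y=2.125, sp=2, e=sp−y=-0.125; I=1.875, D=e−e_prev=-2.125; u=3/4·(-0.125)+2·1.875+3/2·(-2.125)=0.46875; next y=-4/5·2.125+1/4·0.46875≈-1.582813
n=2: y≈-1.582813, sp=2, e=sp−y≈3.582813; I≈5.457813, D=e−e_prev≈3.707813; u=3/4·3.582813+2·5.457813+3/2·3.707813≈19.164453; next y=-4/5·(-1.582813)+1/4·19.164453≈6.057363
n=3: y≈6.057363, sp=2, e=sp−y≈-4.057363; I≈1.400449, D=e−e_prev≈-7.640176; u=3/4·(-4.057363)+2·1.400449+3/2·(-7.640176)≈-11.702388; next y=-4/5·6.057363+1/4·(-11.702388)≈-7.771488
n=4: y≈-7.771488, sp=2, e=sp−y≈9.771488; I≈11.171937, D=e−e_prev≈13.828851; u=3/4·9.771488+2·11.171937+3/2·13.828851≈50.415765; next y=-4/5·(-7.771488)+1/4·50.415765≈18.821131
n=5: y≈18.821131, sp=1, e=sp−y≈-17.821131; I≈-6.649195, D=e−e_prev≈-27.592619; u=3/4·(-17.821131)+2·(-6.649195)+3/2·(-27.592619)≈-68.053166; next y=-4/5·18.821131+1/4·(-68.053166)≈-32.070197
n=6: y≈-32.070197, sp=1, e=sp−y≈33.070197; I≈26.421002, D=e−e_prev≈50.891328; u=3/4·33.070197+2·26.421002+3/2·50.891328≈153.981644; next y=-4/5·(-32.070197)+1/4·153.981644≈64.151568
n=7: y≈64.151568, sp=1, e=sp−y≈-63.151568; I≈-36.730566, D=e−e_prev≈-96.221765; u=3/4·(-63.151568)+2·(-36.730566)+3/2·(-96.221765)≈-265.157456; next y=-4/5·64.151568+1/4·(-265.157456)≈-117.610619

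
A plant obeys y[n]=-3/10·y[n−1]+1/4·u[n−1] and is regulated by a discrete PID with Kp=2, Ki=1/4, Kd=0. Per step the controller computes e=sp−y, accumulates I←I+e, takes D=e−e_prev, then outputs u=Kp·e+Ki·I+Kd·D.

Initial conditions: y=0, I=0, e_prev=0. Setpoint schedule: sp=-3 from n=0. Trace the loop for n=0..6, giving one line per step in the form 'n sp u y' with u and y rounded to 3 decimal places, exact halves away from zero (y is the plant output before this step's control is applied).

(exact arithmetic carried between steps; '≈' marks a value shown rounded to 6 d.p. or computed from one; I and e_prev carry over from the previous line; the table rounds u and y to 3 d.p., halves away from zero)
n=0: y=0, sp=-3, e=sp−y=-3; I=-3, D=e−e_prev=-3; u=2·(-3)+1/4·(-3)+0·(-3)=-6.75; next y=-3/10·0+1/4·(-6.75)=-1.6875
n=1: y=-1.6875, sp=-3, e=sp−y=-1.3125; I=-4.3125, D=e−e_prev=1.6875; u=2·(-1.3125)+1/4·(-4.3125)+0·1.6875=-3.703125; next y=-3/10·(-1.6875)+1/4·(-3.703125)≈-0.419531
n=2: y≈-0.419531, sp=-3, e=sp−y≈-2.580469; I≈-6.892969, D=e−e_prev≈-1.267969; u=2·(-2.580469)+1/4·(-6.892969)+0·(-1.267969)≈-6.884180; next y=-3/10·(-0.419531)+1/4·(-6.884180)≈-1.595186
n=3: y≈-1.595186, sp=-3, e=sp−y≈-1.404814; I≈-8.297783, D=e−e_prev≈1.175654; u=2·(-1.404814)+1/4·(-8.297783)+0·1.175654≈-4.884075; next y=-3/10·(-1.595186)+1/4·(-4.884075)≈-0.742463
n=4: y≈-0.742463, sp=-3, e=sp−y≈-2.257537; I≈-10.555320, D=e−e_prev≈-0.852723; u=2·(-2.257537)+1/4·(-10.555320)+0·(-0.852723)≈-7.153904; next y=-3/10·(-0.742463)+1/4·(-7.153904)≈-1.565737
n=5: y≈-1.565737, sp=-3, e=sp−y≈-1.434263; I≈-11.989583, D=e−e_prev≈0.823274; u=2·(-1.434263)+1/4·(-11.989583)+0·0.823274≈-5.865922; next y=-3/10·(-1.565737)+1/4·(-5.865922)≈-0.996759
n=6: y≈-0.996759, sp=-3, e=sp−y≈-2.003241; I≈-13.992824, D=e−e_prev≈-0.568978; u=2·(-2.003241)+1/4·(-13.992824)+0·(-0.568978)≈-7.504687; next y=-3/10·(-0.996759)+1/4·(-7.504687)≈-1.577144

0 -3 -6.750 0.000
1 -3 -3.703 -1.688
2 -3 -6.884 -0.420
3 -3 -4.884 -1.595
4 -3 -7.154 -0.742
5 -3 -5.866 -1.566
6 -3 -7.505 -0.997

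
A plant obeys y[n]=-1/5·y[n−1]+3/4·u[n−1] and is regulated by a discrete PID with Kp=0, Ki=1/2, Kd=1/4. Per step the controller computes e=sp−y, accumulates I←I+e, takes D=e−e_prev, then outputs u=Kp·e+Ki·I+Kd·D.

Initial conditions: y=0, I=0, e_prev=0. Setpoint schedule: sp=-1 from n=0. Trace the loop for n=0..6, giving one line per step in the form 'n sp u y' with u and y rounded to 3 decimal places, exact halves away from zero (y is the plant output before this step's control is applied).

(exact arithmetic carried between steps; '≈' marks a value shown rounded to 6 d.p. or computed from one; I and e_prev carry over from the previous line; the table rounds u and y to 3 d.p., halves away from zero)
n=0: y=0, sp=-1, e=sp−y=-1; I=-1, D=e−e_prev=-1; u=0·(-1)+1/2·(-1)+1/4·(-1)=-0.75; next y=-1/5·0+3/4·(-0.75)=-0.5625
n=1: y=-0.5625, sp=-1, e=sp−y=-0.4375; I=-1.4375, D=e−e_prev=0.5625; u=0·(-0.4375)+1/2·(-1.4375)+1/4·0.5625=-0.578125; next y=-1/5·(-0.5625)+3/4·(-0.578125)≈-0.321094
n=2: y≈-0.321094, sp=-1, e=sp−y≈-0.678906; I≈-2.116406, D=e−e_prev≈-0.241406; u=0·(-0.678906)+1/2·(-2.116406)+1/4·(-0.241406)≈-1.118555; next y=-1/5·(-0.321094)+3/4·(-1.118555)≈-0.774697
n=3: y≈-0.774697, sp=-1, e=sp−y≈-0.225303; I≈-2.341709, D=e−e_prev≈0.453604; u=0·(-0.225303)+1/2·(-2.341709)+1/4·0.453604≈-1.057454; next y=-1/5·(-0.774697)+3/4·(-1.057454)≈-0.638151
n=4: y≈-0.638151, sp=-1, e=sp−y≈-0.361849; I≈-2.703558, D=e−e_prev≈-0.136547; u=0·(-0.361849)+1/2·(-2.703558)+1/4·(-0.136547)≈-1.385916; next y=-1/5·(-0.638151)+3/4·(-1.385916)≈-0.911807
n=5: y≈-0.911807, sp=-1, e=sp−y≈-0.088193; I≈-2.791752, D=e−e_prev≈0.273656; u=0·(-0.088193)+1/2·(-2.791752)+1/4·0.273656≈-1.327462; next y=-1/5·(-0.911807)+3/4·(-1.327462)≈-0.813235
n=6: y≈-0.813235, sp=-1, e=sp−y≈-0.186765; I≈-2.978517, D=e−e_prev≈-0.098572; u=0·(-0.186765)+1/2·(-2.978517)+1/4·(-0.098572)≈-1.513901; next y=-1/5·(-0.813235)+3/4·(-1.513901)≈-0.972779

0 -1 -0.750 0.000
1 -1 -0.578 -0.563
2 -1 -1.119 -0.321
3 -1 -1.057 -0.775
4 -1 -1.386 -0.638
5 -1 -1.327 -0.912
6 -1 -1.514 -0.813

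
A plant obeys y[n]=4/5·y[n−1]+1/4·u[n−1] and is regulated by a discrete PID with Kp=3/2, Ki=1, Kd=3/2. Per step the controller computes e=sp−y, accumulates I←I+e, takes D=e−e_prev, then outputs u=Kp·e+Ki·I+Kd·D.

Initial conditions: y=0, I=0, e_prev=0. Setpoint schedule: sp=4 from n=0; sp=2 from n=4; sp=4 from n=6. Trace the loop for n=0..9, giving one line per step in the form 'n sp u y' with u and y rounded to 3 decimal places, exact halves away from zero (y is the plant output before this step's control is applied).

(exact arithmetic carried between steps; '≈' marks a value shown rounded to 6 d.p. or computed from one; I and e_prev carry over from the previous line; the table rounds u and y to 3 d.p., halves away from zero)
n=0: y=0, sp=4, e=sp−y=4; I=4, D=e−e_prev=4; u=3/2·4+1·4+3/2·4=16; next y=4/5·0+1/4·16=4
n=1: y=4, sp=4, e=sp−y=0; I=4, D=e−e_prev=-4; u=3/2·0+1·4+3/2·(-4)=-2; next y=4/5·4+1/4·(-2)=2.7
n=2: y=2.7, sp=4, e=sp−y=1.3; I=5.3, D=e−e_prev=1.3; u=3/2·1.3+1·5.3+3/2·1.3=9.2; next y=4/5·2.7+1/4·9.2=4.46
n=3: y=4.46, sp=4, e=sp−y=-0.46; I=4.84, D=e−e_prev=-1.76; u=3/2·(-0.46)+1·4.84+3/2·(-1.76)=1.51; next y=4/5·4.46+1/4·1.51=3.9455
n=4: y=3.9455, sp=2, e=sp−y=-1.9455; I=2.8945, D=e−e_prev=-1.4855; u=3/2·(-1.9455)+1·2.8945+3/2·(-1.4855)=-2.252; next y=4/5·3.9455+1/4·(-2.252)=2.5934
n=5: y=2.5934, sp=2, e=sp−y=-0.5934; I=2.3011, D=e−e_prev=1.3521; u=3/2·(-0.5934)+1·2.3011+3/2·1.3521=3.43915; next y=4/5·2.5934+1/4·3.43915≈2.934508
n=6: y≈2.934508, sp=4, e=sp−y≈1.065493; I≈3.366593, D=e−e_prev≈1.658893; u=3/2·1.065493+1·3.366593+3/2·1.658893≈7.45317; next y=4/5·2.934508+1/4·7.45317≈4.210899
n=7: y≈4.210899, sp=4, e=sp−y≈-0.210899; I≈3.155694, D=e−e_prev≈-1.276391; u=3/2·(-0.210899)+1·3.155694+3/2·(-1.276391)≈0.924760; next y=4/5·4.210899+1/4·0.924760≈3.599909
n=8: y≈3.599909, sp=4, e=sp−y≈0.400091; I≈3.555785, D=e−e_prev≈0.610990; u=3/2·0.400091+1·3.555785+3/2·0.610990≈5.072407; next y=4/5·3.599909+1/4·5.072407≈4.148029
n=9: y≈4.148029, sp=4, e=sp−y≈-0.148029; I≈3.407757, D=e−e_prev≈-0.548120; u=3/2·(-0.148029)+1·3.407757+3/2·(-0.548120)≈2.363534; next y=4/5·4.148029+1/4·2.363534≈3.909306

0 4 16.000 0.000
1 4 -2.000 4.000
2 4 9.200 2.700
3 4 1.510 4.460
4 2 -2.252 3.946
5 2 3.439 2.593
6 4 7.453 2.935
7 4 0.925 4.211
8 4 5.072 3.600
9 4 2.364 4.148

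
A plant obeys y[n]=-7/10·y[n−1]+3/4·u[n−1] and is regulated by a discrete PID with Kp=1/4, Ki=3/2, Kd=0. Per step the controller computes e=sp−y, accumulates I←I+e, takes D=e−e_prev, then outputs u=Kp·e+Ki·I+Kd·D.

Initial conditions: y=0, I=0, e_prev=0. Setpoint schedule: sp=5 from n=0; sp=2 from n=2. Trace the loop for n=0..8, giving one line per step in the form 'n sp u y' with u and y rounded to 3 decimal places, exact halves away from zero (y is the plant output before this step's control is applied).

0 5 8.750 0.000
1 5 4.766 6.563
2 2 10.440 -1.020
3 2 -1.766 8.544
4 2 16.154 -7.306
5 2 -12.824 17.230
6 2 32.421 -21.679
7 2 -39.108 39.491
8 2 73.471 -56.975

(exact arithmetic carried between steps; '≈' marks a value shown rounded to 6 d.p. or computed from one; I and e_prev carry over from the previous line; the table rounds u and y to 3 d.p., halves away from zero)
n=0: y=0, sp=5, e=sp−y=5; I=5, D=e−e_prev=5; u=1/4·5+3/2·5+0·5=8.75; next y=-7/10·0+3/4·8.75=6.5625
n=1: y=6.5625, sp=5, e=sp−y=-1.5625; I=3.4375, D=e−e_prev=-6.5625; u=1/4·(-1.5625)+3/2·3.4375+0·(-6.5625)=4.765625; next y=-7/10·6.5625+3/4·4.765625≈-1.019531
n=2: y≈-1.019531, sp=2, e=sp−y≈3.019531; I≈6.457031, D=e−e_prev≈4.582031; u=1/4·3.019531+3/2·6.457031+0·4.582031≈10.440430; next y=-7/10·(-1.019531)+3/4·10.440430≈8.543994
n=3: y≈8.543994, sp=2, e=sp−y≈-6.543994; I≈-0.086963, D=e−e_prev≈-9.563525; u=1/4·(-6.543994)+3/2·(-0.086963)+0·(-9.563525)≈-1.766443; next y=-7/10·8.543994+3/4·(-1.766443)≈-7.305628
n=4: y≈-7.305628, sp=2, e=sp−y≈9.305628; I≈9.218665, D=e−e_prev≈15.849622; u=1/4·9.305628+3/2·9.218665+0·15.849622≈16.154405; next y=-7/10·(-7.305628)+3/4·16.154405≈17.229743
n=5: y≈17.229743, sp=2, e=sp−y≈-15.229743; I≈-6.011078, D=e−e_prev≈-24.535371; u=1/4·(-15.229743)+3/2·(-6.011078)+0·(-24.535371)≈-12.824053; next y=-7/10·17.229743+3/4·(-12.824053)≈-21.678860
n=6: y≈-21.678860, sp=2, e=sp−y≈23.678860; I≈17.667782, D=e−e_prev≈38.908603; u=1/4·23.678860+3/2·17.667782+0·38.908603≈32.421388; next y=-7/10·(-21.678860)+3/4·32.421388≈39.491243
n=7: y≈39.491243, sp=2, e=sp−y≈-37.491243; I≈-19.823461, D=e−e_prev≈-61.170103; u=1/4·(-37.491243)+3/2·(-19.823461)+0·(-61.170103)≈-39.108002; next y=-7/10·39.491243+3/4·(-39.108002)≈-56.974871
n=8: y≈-56.974871, sp=2, e=sp−y≈58.974871; I≈39.151411, D=e−e_prev≈96.466114; u=1/4·58.974871+3/2·39.151411+0·96.466114≈73.470834; next y=-7/10·(-56.974871)+3/4·73.470834≈94.985535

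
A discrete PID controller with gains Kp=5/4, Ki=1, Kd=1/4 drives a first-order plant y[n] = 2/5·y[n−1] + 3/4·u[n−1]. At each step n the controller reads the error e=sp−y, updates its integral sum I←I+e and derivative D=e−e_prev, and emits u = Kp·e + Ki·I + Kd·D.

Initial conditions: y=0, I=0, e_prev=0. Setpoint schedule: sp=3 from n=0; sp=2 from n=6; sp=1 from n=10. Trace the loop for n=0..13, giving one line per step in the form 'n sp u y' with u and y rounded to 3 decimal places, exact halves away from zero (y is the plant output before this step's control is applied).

(exact arithmetic carried between steps; '≈' marks a value shown rounded to 6 d.p. or computed from one; I and e_prev carry over from the previous line; the table rounds u and y to 3 d.p., halves away from zero)
n=0: y=0, sp=3, e=sp−y=3; I=3, D=e−e_prev=3; u=5/4·3+1·3+1/4·3=7.5; next y=2/5·0+3/4·7.5=5.625
n=1: y=5.625, sp=3, e=sp−y=-2.625; I=0.375, D=e−e_prev=-5.625; u=5/4·(-2.625)+1·0.375+1/4·(-5.625)=-4.3125; next y=2/5·5.625+3/4·(-4.3125)=-0.984375
n=2: y=-0.984375, sp=3, e=sp−y=3.984375; I=4.359375, D=e−e_prev=6.609375; u=5/4·3.984375+1·4.359375+1/4·6.609375≈10.992188; next y=2/5·(-0.984375)+3/4·10.992188≈7.850391
n=3: y≈7.850391, sp=3, e=sp−y≈-4.850391; I≈-0.491016, D=e−e_prev≈-8.834766; u=5/4·(-4.850391)+1·(-0.491016)+1/4·(-8.834766)≈-8.762695; next y=2/5·7.850391+3/4·(-8.762695)≈-3.431865
n=4: y≈-3.431865, sp=3, e=sp−y≈6.431865; I≈5.940850, D=e−e_prev≈11.282256; u=5/4·6.431865+1·5.940850+1/4·11.282256≈16.801245; next y=2/5·(-3.431865)+3/4·16.801245≈11.228188
n=5: y≈11.228188, sp=3, e=sp−y≈-8.228188; I≈-2.287338, D=e−e_prev≈-14.660053; u=5/4·(-8.228188)+1·(-2.287338)+1/4·(-14.660053)≈-16.237586; next y=2/5·11.228188+3/4·(-16.237586)≈-7.686914
n=6: y≈-7.686914, sp=2, e=sp−y≈9.686914; I≈7.399576, D=e−e_prev≈17.915102; u=5/4·9.686914+1·7.399576+1/4·17.915102≈23.986995; next y=2/5·(-7.686914)+3/4·23.986995≈14.915480
n=7: y≈14.915480, sp=2, e=sp−y≈-12.915480; I≈-5.515904, D=e−e_prev≈-22.602395; u=5/4·(-12.915480)+1·(-5.515904)+1/4·(-22.602395)≈-27.310853; next y=2/5·14.915480+3/4·(-27.310853)≈-14.516948
n=8: y≈-14.516948, sp=2, e=sp−y≈16.516948; I≈11.001044, D=e−e_prev≈29.432428; u=5/4·16.516948+1·11.001044+1/4·29.432428≈39.005336; next y=2/5·(-14.516948)+3/4·39.005336≈23.447223
n=9: y≈23.447223, sp=2, e=sp−y≈-21.447223; I≈-10.446179, D=e−e_prev≈-37.964170; u=5/4·(-21.447223)+1·(-10.446179)+1/4·(-37.964170)≈-46.746250; next y=2/5·23.447223+3/4·(-46.746250)≈-25.680798
n=10: y≈-25.680798, sp=1, e=sp−y≈26.680798; I≈16.234619, D=e−e_prev≈48.128021; u=5/4·26.680798+1·16.234619+1/4·48.128021≈61.617622; next y=2/5·(-25.680798)+3/4·61.617622≈35.940897
n=11: y≈35.940897, sp=1, e=sp−y≈-34.940897; I≈-18.706278, D=e−e_prev≈-61.621696; u=5/4·(-34.940897)+1·(-18.706278)+1/4·(-61.621696)≈-77.787824; next y=2/5·35.940897+3/4·(-77.787824)≈-43.964509
n=12: y≈-43.964509, sp=1, e=sp−y≈44.964509; I≈26.258231, D=e−e_prev≈79.905406; u=5/4·44.964509+1·26.258231+1/4·79.905406≈102.440218; next y=2/5·(-43.964509)+3/4·102.440218≈59.244360
n=13: y≈59.244360, sp=1, e=sp−y≈-58.244360; I≈-31.986129, D=e−e_prev≈-103.208869; u=5/4·(-58.244360)+1·(-31.986129)+1/4·(-103.208869)≈-130.593797; next y=2/5·59.244360+3/4·(-130.593797)≈-74.247604

0 3 7.500 0.000
1 3 -4.313 5.625
2 3 10.992 -0.984
3 3 -8.763 7.850
4 3 16.801 -3.432
5 3 -16.238 11.228
6 2 23.987 -7.687
7 2 -27.311 14.915
8 2 39.005 -14.517
9 2 -46.746 23.447
10 1 61.618 -25.681
11 1 -77.788 35.941
12 1 102.440 -43.965
13 1 -130.594 59.244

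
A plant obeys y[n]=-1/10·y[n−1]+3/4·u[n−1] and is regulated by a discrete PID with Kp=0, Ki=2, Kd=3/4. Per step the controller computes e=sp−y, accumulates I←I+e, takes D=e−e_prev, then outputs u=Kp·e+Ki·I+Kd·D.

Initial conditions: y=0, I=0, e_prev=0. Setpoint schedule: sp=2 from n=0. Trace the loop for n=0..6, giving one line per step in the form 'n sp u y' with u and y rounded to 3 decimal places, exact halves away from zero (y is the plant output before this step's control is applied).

0 2 5.500 0.000
1 2 -3.344 4.125
2 2 14.875 -2.920
3 2 -20.082 11.448
4 2 47.847 -16.206
5 2 -84.189 37.506
6 2 172.178 -66.892

(exact arithmetic carried between steps; '≈' marks a value shown rounded to 6 d.p. or computed from one; I and e_prev carry over from the previous line; the table rounds u and y to 3 d.p., halves away from zero)
n=0: y=0, sp=2, e=sp−y=2; I=2, D=e−e_prev=2; u=0·2+2·2+3/4·2=5.5; next y=-1/10·0+3/4·5.5=4.125
n=1: y=4.125, sp=2, e=sp−y=-2.125; I=-0.125, D=e−e_prev=-4.125; u=0·(-2.125)+2·(-0.125)+3/4·(-4.125)=-3.34375; next y=-1/10·4.125+3/4·(-3.34375)≈-2.920313
n=2: y≈-2.920313, sp=2, e=sp−y≈4.920313; I≈4.795313, D=e−e_prev≈7.045313; u=0·4.920313+2·4.795313+3/4·7.045313≈14.874609; next y=-1/10·(-2.920313)+3/4·14.874609≈11.447988
n=3: y≈11.447988, sp=2, e=sp−y≈-9.447988; I≈-4.652676, D=e−e_prev≈-14.368301; u=0·(-9.447988)+2·(-4.652676)+3/4·(-14.368301)≈-20.081577; next y=-1/10·11.447988+3/4·(-20.081577)≈-16.205982
n=4: y≈-16.205982, sp=2, e=sp−y≈18.205982; I≈13.553306, D=e−e_prev≈27.653970; u=0·18.205982+2·13.553306+3/4·27.653970≈47.847089; next y=-1/10·(-16.205982)+3/4·47.847089≈37.505915
n=5: y≈37.505915, sp=2, e=sp−y≈-35.505915; I≈-21.952609, D=e−e_prev≈-53.711897; u=0·(-35.505915)+2·(-21.952609)+3/4·(-53.711897)≈-84.189141; next y=-1/10·37.505915+3/4·(-84.189141)≈-66.892447
n=6: y≈-66.892447, sp=2, e=sp−y≈68.892447; I≈46.939838, D=e−e_prev≈104.398362; u=0·68.892447+2·46.939838+3/4·104.398362≈172.178448; next y=-1/10·(-66.892447)+3/4·172.178448≈135.823081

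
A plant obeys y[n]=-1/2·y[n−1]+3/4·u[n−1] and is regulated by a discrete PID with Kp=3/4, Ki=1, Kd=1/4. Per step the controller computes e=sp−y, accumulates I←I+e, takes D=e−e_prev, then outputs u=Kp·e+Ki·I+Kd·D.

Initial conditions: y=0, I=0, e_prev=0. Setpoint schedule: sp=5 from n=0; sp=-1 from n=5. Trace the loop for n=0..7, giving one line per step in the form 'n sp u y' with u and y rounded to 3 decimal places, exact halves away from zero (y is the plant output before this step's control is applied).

(exact arithmetic carried between steps; '≈' marks a value shown rounded to 6 d.p. or computed from one; I and e_prev carry over from the previous line; the table rounds u and y to 3 d.p., halves away from zero)
n=0: y=0, sp=5, e=sp−y=5; I=5, D=e−e_prev=5; u=3/4·5+1·5+1/4·5=10; next y=-1/2·0+3/4·10=7.5
n=1: y=7.5, sp=5, e=sp−y=-2.5; I=2.5, D=e−e_prev=-7.5; u=3/4·(-2.5)+1·2.5+1/4·(-7.5)=-1.25; next y=-1/2·7.5+3/4·(-1.25)=-4.6875
n=2: y=-4.6875, sp=5, e=sp−y=9.6875; I=12.1875, D=e−e_prev=12.1875; u=3/4·9.6875+1·12.1875+1/4·12.1875=22.5; next y=-1/2·(-4.6875)+3/4·22.5=19.21875
n=3: y=19.21875, sp=5, e=sp−y=-14.21875; I=-2.03125, D=e−e_prev=-23.90625; u=3/4·(-14.21875)+1·(-2.03125)+1/4·(-23.90625)=-18.671875; next y=-1/2·19.21875+3/4·(-18.671875)≈-23.613281
n=4: y≈-23.613281, sp=5, e=sp−y≈28.613281; I≈26.582031, D=e−e_prev≈42.832031; u=3/4·28.613281+1·26.582031+1/4·42.832031≈58.75; next y=-1/2·(-23.613281)+3/4·58.75≈55.869141
n=5: y≈55.869141, sp=-1, e=sp−y≈-56.869141; I≈-30.287109, D=e−e_prev≈-85.482422; u=3/4·(-56.869141)+1·(-30.287109)+1/4·(-85.482422)≈-94.309570; next y=-1/2·55.869141+3/4·(-94.309570)≈-98.666748
n=6: y≈-98.666748, sp=-1, e=sp−y≈97.666748; I≈67.379639, D=e−e_prev≈154.535889; u=3/4·97.666748+1·67.379639+1/4·154.535889≈179.263672; next y=-1/2·(-98.666748)+3/4·179.263672≈183.781128
n=7: y≈183.781128, sp=-1, e=sp−y≈-184.781128; I≈-117.401489, D=e−e_prev≈-282.447876; u=3/4·(-184.781128)+1·(-117.401489)+1/4·(-282.447876)≈-326.599304; next y=-1/2·183.781128+3/4·(-326.599304)≈-336.840042

0 5 10.000 0.000
1 5 -1.250 7.500
2 5 22.500 -4.688
3 5 -18.672 19.219
4 5 58.750 -23.613
5 -1 -94.310 55.869
6 -1 179.264 -98.667
7 -1 -326.599 183.781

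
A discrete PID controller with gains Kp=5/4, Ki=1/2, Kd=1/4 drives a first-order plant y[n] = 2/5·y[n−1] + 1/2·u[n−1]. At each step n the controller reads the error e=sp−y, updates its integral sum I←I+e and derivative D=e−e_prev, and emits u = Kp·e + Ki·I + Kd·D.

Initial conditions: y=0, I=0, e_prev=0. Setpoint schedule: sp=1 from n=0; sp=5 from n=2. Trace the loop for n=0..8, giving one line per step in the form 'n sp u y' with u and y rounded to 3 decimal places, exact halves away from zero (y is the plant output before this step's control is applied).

0 1 2.000 0.000
1 1 0.250 1.000
2 5 9.450 0.525
3 5 1.749 4.935
4 5 7.057 2.848
5 5 3.972 4.668
6 5 6.222 3.853
7 5 4.994 4.652
8 5 5.957 4.358

(exact arithmetic carried between steps; '≈' marks a value shown rounded to 6 d.p. or computed from one; I and e_prev carry over from the previous line; the table rounds u and y to 3 d.p., halves away from zero)
n=0: y=0, sp=1, e=sp−y=1; I=1, D=e−e_prev=1; u=5/4·1+1/2·1+1/4·1=2; next y=2/5·0+1/2·2=1
n=1: y=1, sp=1, e=sp−y=0; I=1, D=e−e_prev=-1; u=5/4·0+1/2·1+1/4·(-1)=0.25; next y=2/5·1+1/2·0.25=0.525
n=2: y=0.525, sp=5, e=sp−y=4.475; I=5.475, D=e−e_prev=4.475; u=5/4·4.475+1/2·5.475+1/4·4.475=9.45; next y=2/5·0.525+1/2·9.45=4.935
n=3: y=4.935, sp=5, e=sp−y=0.065; I=5.54, D=e−e_prev=-4.41; u=5/4·0.065+1/2·5.54+1/4·(-4.41)=1.74875; next y=2/5·4.935+1/2·1.74875=2.848375
n=4: y=2.848375, sp=5, e=sp−y=2.151625; I=7.691625, D=e−e_prev=2.086625; u=5/4·2.151625+1/2·7.691625+1/4·2.086625=7.057; next y=2/5·2.848375+1/2·7.057=4.66785
n=5: y=4.66785, sp=5, e=sp−y=0.33215; I=8.023775, D=e−e_prev=-1.819475; u=5/4·0.33215+1/2·8.023775+1/4·(-1.819475)≈3.972206; next y=2/5·4.66785+1/2·3.972206≈3.853243
n=6: y≈3.853243, sp=5, e=sp−y≈1.146757; I≈9.170532, D=e−e_prev≈0.814607; u=5/4·1.146757+1/2·9.170532+1/4·0.814607≈6.222364; next y=2/5·3.853243+1/2·6.222364≈4.652479
n=7: y≈4.652479, sp=5, e=sp−y≈0.347521; I≈9.518053, D=e−e_prev≈-0.799236; u=5/4·0.347521+1/2·9.518053+1/4·(-0.799236)≈4.993618; next y=2/5·4.652479+1/2·4.993618≈4.357801
n=8: y≈4.357801, sp=5, e=sp−y≈0.642199; I≈10.160252, D=e−e_prev≈0.294678; u=5/4·0.642199+1/2·10.160252+1/4·0.294678≈5.956544; next y=2/5·4.357801+1/2·5.956544≈4.721393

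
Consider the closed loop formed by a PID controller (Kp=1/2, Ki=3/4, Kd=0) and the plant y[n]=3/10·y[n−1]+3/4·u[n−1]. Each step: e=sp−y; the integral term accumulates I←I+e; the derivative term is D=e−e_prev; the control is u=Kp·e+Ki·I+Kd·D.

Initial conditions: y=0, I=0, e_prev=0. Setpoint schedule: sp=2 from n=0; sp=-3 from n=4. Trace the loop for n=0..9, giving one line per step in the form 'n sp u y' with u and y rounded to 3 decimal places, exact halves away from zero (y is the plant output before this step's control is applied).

0 2 2.500 0.000
1 2 1.656 1.875
2 2 1.838 1.805
3 2 1.840 1.920
4 -3 -4.395 1.956
5 -3 -2.280 -2.709
6 -3 -2.731 -2.523
7 -3 -2.736 -2.805
8 -3 -2.772 -2.894
9 -3 -2.785 -2.947

(exact arithmetic carried between steps; '≈' marks a value shown rounded to 6 d.p. or computed from one; I and e_prev carry over from the previous line; the table rounds u and y to 3 d.p., halves away from zero)
n=0: y=0, sp=2, e=sp−y=2; I=2, D=e−e_prev=2; u=1/2·2+3/4·2+0·2=2.5; next y=3/10·0+3/4·2.5=1.875
n=1: y=1.875, sp=2, e=sp−y=0.125; I=2.125, D=e−e_prev=-1.875; u=1/2·0.125+3/4·2.125+0·(-1.875)=1.65625; next y=3/10·1.875+3/4·1.65625≈1.804688
n=2: y≈1.804688, sp=2, e=sp−y≈0.195313; I≈2.320313, D=e−e_prev≈0.070313; u=1/2·0.195313+3/4·2.320313+0·0.070313≈1.837891; next y=3/10·1.804688+3/4·1.837891≈1.919824
n=3: y≈1.919824, sp=2, e=sp−y≈0.080176; I≈2.400488, D=e−e_prev≈-0.115137; u=1/2·0.080176+3/4·2.400488+0·(-0.115137)≈1.840454; next y=3/10·1.919824+3/4·1.840454≈1.956288
n=4: y≈1.956288, sp=-3, e=sp−y≈-4.956288; I≈-2.555800, D=e−e_prev≈-5.036464; u=1/2·(-4.956288)+3/4·(-2.555800)+0·(-5.036464)≈-4.394994; next y=3/10·1.956288+3/4·(-4.394994)≈-2.709359
n=5: y≈-2.709359, sp=-3, e=sp−y≈-0.290641; I≈-2.846441, D=e−e_prev≈4.665647; u=1/2·(-0.290641)+3/4·(-2.846441)+0·4.665647≈-2.280151; next y=3/10·(-2.709359)+3/4·(-2.280151)≈-2.522921
n=6: y≈-2.522921, sp=-3, e=sp−y≈-0.477079; I≈-3.323520, D=e−e_prev≈-0.186438; u=1/2·(-0.477079)+3/4·(-3.323520)+0·(-0.186438)≈-2.731179; next y=3/10·(-2.522921)+3/4·(-2.731179)≈-2.805261
n=7: y≈-2.805261, sp=-3, e=sp−y≈-0.194739; I≈-3.518259, D=e−e_prev≈0.282340; u=1/2·(-0.194739)+3/4·(-3.518259)+0·0.282340≈-2.736064; next y=3/10·(-2.805261)+3/4·(-2.736064)≈-2.893626
n=8: y≈-2.893626, sp=-3, e=sp−y≈-0.106374; I≈-3.624633, D=e−e_prev≈0.088365; u=1/2·(-0.106374)+3/4·(-3.624633)+0·0.088365≈-2.771662; next y=3/10·(-2.893626)+3/4·(-2.771662)≈-2.946834
n=9: y≈-2.946834, sp=-3, e=sp−y≈-0.053166; I≈-3.677799, D=e−e_prev≈0.053208; u=1/2·(-0.053166)+3/4·(-3.677799)+0·0.053208≈-2.784932; next y=3/10·(-2.946834)+3/4·(-2.784932)≈-2.972749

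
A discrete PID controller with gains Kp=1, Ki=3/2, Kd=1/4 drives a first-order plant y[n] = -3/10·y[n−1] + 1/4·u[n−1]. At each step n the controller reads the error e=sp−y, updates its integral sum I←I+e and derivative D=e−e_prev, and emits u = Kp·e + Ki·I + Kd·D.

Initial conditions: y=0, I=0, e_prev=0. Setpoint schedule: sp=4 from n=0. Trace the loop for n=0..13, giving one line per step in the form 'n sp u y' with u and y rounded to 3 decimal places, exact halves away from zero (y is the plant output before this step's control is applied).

0 4 11.000 0.000
1 4 8.438 2.750
2 4 15.030 1.284
3 4 12.996 3.372
4 4 17.581 2.237
5 4 15.852 3.724
6 4 19.053 2.846
7 4 17.640 3.909
8 4 19.890 3.237
9 4 18.765 4.001
10 4 20.358 3.491
11 4 19.477 4.042
12 4 20.612 3.657
13 4 19.933 4.056

(exact arithmetic carried between steps; '≈' marks a value shown rounded to 6 d.p. or computed from one; I and e_prev carry over from the previous line; the table rounds u and y to 3 d.p., halves away from zero)
n=0: y=0, sp=4, e=sp−y=4; I=4, D=e−e_prev=4; u=1·4+3/2·4+1/4·4=11; next y=-3/10·0+1/4·11=2.75
n=1: y=2.75, sp=4, e=sp−y=1.25; I=5.25, D=e−e_prev=-2.75; u=1·1.25+3/2·5.25+1/4·(-2.75)=8.4375; next y=-3/10·2.75+1/4·8.4375=1.284375
n=2: y=1.284375, sp=4, e=sp−y=2.715625; I=7.965625, D=e−e_prev=1.465625; u=1·2.715625+3/2·7.965625+1/4·1.465625≈15.030469; next y=-3/10·1.284375+1/4·15.030469≈3.372305
n=3: y≈3.372305, sp=4, e=sp−y≈0.627695; I≈8.593320, D=e−e_prev≈-2.087930; u=1·0.627695+3/2·8.593320+1/4·(-2.087930)≈12.995693; next y=-3/10·3.372305+1/4·12.995693≈2.237232
n=4: y≈2.237232, sp=4, e=sp−y≈1.762768; I≈10.356088, D=e−e_prev≈1.135073; u=1·1.762768+3/2·10.356088+1/4·1.135073≈17.580669; next y=-3/10·2.237232+1/4·17.580669≈3.723998
n=5: y≈3.723998, sp=4, e=sp−y≈0.276002; I≈10.632091, D=e−e_prev≈-1.486766; u=1·0.276002+3/2·10.632091+1/4·(-1.486766)≈15.852447; next y=-3/10·3.723998+1/4·15.852447≈2.845912
n=6: y≈2.845912, sp=4, e=sp−y≈1.154088; I≈11.786178, D=e−e_prev≈0.878085; u=1·1.154088+3/2·11.786178+1/4·0.878085≈19.052876; next y=-3/10·2.845912+1/4·19.052876≈3.909445
n=7: y≈3.909445, sp=4, e=sp−y≈0.090555; I≈11.876733, D=e−e_prev≈-1.063533; u=1·0.090555+3/2·11.876733+1/4·(-1.063533)≈17.639771; next y=-3/10·3.909445+1/4·17.639771≈3.237109
n=8: y≈3.237109, sp=4, e=sp−y≈0.762891; I≈12.639624, D=e−e_prev≈0.672336; u=1·0.762891+3/2·12.639624+1/4·0.672336≈19.890411; next y=-3/10·3.237109+1/4·19.890411≈4.001470
n=9: y≈4.001470, sp=4, e=sp−y≈-0.001470; I≈12.638154, D=e−e_prev≈-0.764361; u=1·(-0.001470)+3/2·12.638154+1/4·(-0.764361)≈18.764671; next y=-3/10·4.001470+1/4·18.764671≈3.490727
n=10: y≈3.490727, sp=4, e=sp−y≈0.509273; I≈13.147427, D=e−e_prev≈0.510743; u=1·0.509273+3/2·13.147427+1/4·0.510743≈20.358100; next y=-3/10·3.490727+1/4·20.358100≈4.042307
n=11: y≈4.042307, sp=4, e=sp−y≈-0.042307; I≈13.105120, D=e−e_prev≈-0.551580; u=1·(-0.042307)+3/2·13.105120+1/4·(-0.551580)≈19.477478; next y=-3/10·4.042307+1/4·19.477478≈3.656677
n=12: y≈3.656677, sp=4, e=sp−y≈0.343323; I≈13.448443, D=e−e_prev≈0.385629; u=1·0.343323+3/2·13.448443+1/4·0.385629≈20.612394; next y=-3/10·3.656677+1/4·20.612394≈4.056095
n=13: y≈4.056095, sp=4, e=sp−y≈-0.056095; I≈13.392347, D=e−e_prev≈-0.399418; u=1·(-0.056095)+3/2·13.392347+1/4·(-0.399418)≈19.932572; next y=-3/10·4.056095+1/4·19.932572≈3.766314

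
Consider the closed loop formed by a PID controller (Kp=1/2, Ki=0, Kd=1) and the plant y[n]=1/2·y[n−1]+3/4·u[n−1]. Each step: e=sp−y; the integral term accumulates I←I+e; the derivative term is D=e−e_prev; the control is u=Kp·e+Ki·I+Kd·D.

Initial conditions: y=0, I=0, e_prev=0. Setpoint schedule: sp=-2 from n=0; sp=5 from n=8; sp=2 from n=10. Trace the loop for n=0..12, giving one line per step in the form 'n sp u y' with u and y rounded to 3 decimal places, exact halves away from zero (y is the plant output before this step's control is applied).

(exact arithmetic carried between steps; '≈' marks a value shown rounded to 6 d.p. or computed from one; I and e_prev carry over from the previous line; the table rounds u and y to 3 d.p., halves away from zero)
n=0: y=0, sp=-2, e=sp−y=-2; I=-2, D=e−e_prev=-2; u=1/2·(-2)+0·(-2)+1·(-2)=-3; next y=1/2·0+3/4·(-3)=-2.25
n=1: y=-2.25, sp=-2, e=sp−y=0.25; I=-1.75, D=e−e_prev=2.25; u=1/2·0.25+0·(-1.75)+1·2.25=2.375; next y=1/2·(-2.25)+3/4·2.375=0.65625
n=2: y=0.65625, sp=-2, e=sp−y=-2.65625; I=-4.40625, D=e−e_prev=-2.90625; u=1/2·(-2.65625)+0·(-4.40625)+1·(-2.90625)=-4.234375; next y=1/2·0.65625+3/4·(-4.234375)≈-2.847656
n=3: y≈-2.847656, sp=-2, e=sp−y≈0.847656; I≈-3.558594, D=e−e_prev≈3.503906; u=1/2·0.847656+0·(-3.558594)+1·3.503906≈3.927734; next y=1/2·(-2.847656)+3/4·3.927734≈1.521973
n=4: y≈1.521973, sp=-2, e=sp−y≈-3.521973; I≈-7.080566, D=e−e_prev≈-4.369629; u=1/2·(-3.521973)+0·(-7.080566)+1·(-4.369629)≈-6.130615; next y=1/2·1.521973+3/4·(-6.130615)≈-3.836975
n=5: y≈-3.836975, sp=-2, e=sp−y≈1.836975; I≈-5.243591, D=e−e_prev≈5.358948; u=1/2·1.836975+0·(-5.243591)+1·5.358948≈6.277435; next y=1/2·(-3.836975)+3/4·6.277435≈2.789589
n=6: y≈2.789589, sp=-2, e=sp−y≈-4.789589; I≈-10.033180, D=e−e_prev≈-6.626564; u=1/2·(-4.789589)+0·(-10.033180)+1·(-6.626564)≈-9.021358; next y=1/2·2.789589+3/4·(-9.021358)≈-5.371224
n=7: y≈-5.371224, sp=-2, e=sp−y≈3.371224; I≈-6.661956, D=e−e_prev≈8.160813; u=1/2·3.371224+0·(-6.661956)+1·8.160813≈9.846426; next y=1/2·(-5.371224)+3/4·9.846426≈4.699207
n=8: y≈4.699207, sp=5, e=sp−y≈0.300793; I≈-6.361163, D=e−e_prev≈-3.070431; u=1/2·0.300793+0·(-6.361163)+1·(-3.070431)≈-2.920035; next y=1/2·4.699207+3/4·(-2.920035)≈0.159577
n=9: y≈0.159577, sp=5, e=sp−y≈4.840423; I≈-1.520740, D=e−e_prev≈4.539630; u=1/2·4.840423+0·(-1.520740)+1·4.539630≈6.959841; next y=1/2·0.159577+3/4·6.959841≈5.299669
n=10: y≈5.299669, sp=2, e=sp−y≈-3.299669; I≈-4.820410, D=e−e_prev≈-8.140092; u=1/2·(-3.299669)+0·(-4.820410)+1·(-8.140092)≈-9.789927; next y=1/2·5.299669+3/4·(-9.789927)≈-4.692610
n=11: y≈-4.692610, sp=2, e=sp−y≈6.692610; I≈1.872201, D=e−e_prev≈9.992280; u=1/2·6.692610+0·1.872201+1·9.992280≈13.338585; next y=1/2·(-4.692610)+3/4·13.338585≈7.657633
n=12: y≈7.657633, sp=2, e=sp−y≈-5.657633; I≈-3.785433, D=e−e_prev≈-12.350244; u=1/2·(-5.657633)+0·(-3.785433)+1·(-12.350244)≈-15.179061; next y=1/2·7.657633+3/4·(-15.179061)≈-7.555479

0 -2 -3.000 0.000
1 -2 2.375 -2.250
2 -2 -4.234 0.656
3 -2 3.928 -2.848
4 -2 -6.131 1.522
5 -2 6.277 -3.837
6 -2 -9.021 2.790
7 -2 9.846 -5.371
8 5 -2.920 4.699
9 5 6.960 0.160
10 2 -9.790 5.300
11 2 13.339 -4.693
12 2 -15.179 7.658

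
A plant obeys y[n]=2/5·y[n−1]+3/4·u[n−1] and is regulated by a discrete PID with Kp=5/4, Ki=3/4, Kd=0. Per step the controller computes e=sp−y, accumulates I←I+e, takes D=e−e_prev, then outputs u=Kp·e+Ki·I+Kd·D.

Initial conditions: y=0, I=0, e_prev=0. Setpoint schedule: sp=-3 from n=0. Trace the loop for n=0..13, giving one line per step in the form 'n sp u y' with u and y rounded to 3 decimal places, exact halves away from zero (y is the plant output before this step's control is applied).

0 -3 -6.000 0.000
1 -3 0.750 -4.500
2 -3 -4.650 -1.238
3 -3 -0.482 -3.983
4 -3 -3.801 -1.954
5 -3 -1.229 -3.633
6 -3 -3.270 -2.375
7 -3 -1.684 -3.403
8 -3 -2.939 -2.624
9 -3 -1.961 -3.254
10 -3 -2.734 -2.772
11 -3 -2.131 -3.159
12 -3 -2.606 -2.862
13 -3 -2.235 -3.099

(exact arithmetic carried between steps; '≈' marks a value shown rounded to 6 d.p. or computed from one; I and e_prev carry over from the previous line; the table rounds u and y to 3 d.p., halves away from zero)
n=0: y=0, sp=-3, e=sp−y=-3; I=-3, D=e−e_prev=-3; u=5/4·(-3)+3/4·(-3)+0·(-3)=-6; next y=2/5·0+3/4·(-6)=-4.5
n=1: y=-4.5, sp=-3, e=sp−y=1.5; I=-1.5, D=e−e_prev=4.5; u=5/4·1.5+3/4·(-1.5)+0·4.5=0.75; next y=2/5·(-4.5)+3/4·0.75=-1.2375
n=2: y=-1.2375, sp=-3, e=sp−y=-1.7625; I=-3.2625, D=e−e_prev=-3.2625; u=5/4·(-1.7625)+3/4·(-3.2625)+0·(-3.2625)=-4.65; next y=2/5·(-1.2375)+3/4·(-4.65)=-3.9825
n=3: y=-3.9825, sp=-3, e=sp−y=0.9825; I=-2.28, D=e−e_prev=2.745; u=5/4·0.9825+3/4·(-2.28)+0·2.745=-0.481875; next y=2/5·(-3.9825)+3/4·(-0.481875)≈-1.954406
n=4: y≈-1.954406, sp=-3, e=sp−y≈-1.045594; I≈-3.325594, D=e−e_prev≈-2.028094; u=5/4·(-1.045594)+3/4·(-3.325594)+0·(-2.028094)≈-3.801188; next y=2/5·(-1.954406)+3/4·(-3.801188)≈-3.632653
n=5: y≈-3.632653, sp=-3, e=sp−y≈0.632653; I≈-2.692941, D=e−e_prev≈1.678247; u=5/4·0.632653+3/4·(-2.692941)+0·1.678247≈-1.228889; next y=2/5·(-3.632653)+3/4·(-1.228889)≈-2.374728
n=6: y≈-2.374728, sp=-3, e=sp−y≈-0.625272; I≈-3.318213, D=e−e_prev≈-1.257925; u=5/4·(-0.625272)+3/4·(-3.318213)+0·(-1.257925)≈-3.270249; next y=2/5·(-2.374728)+3/4·(-3.270249)≈-3.402578
n=7: y≈-3.402578, sp=-3, e=sp−y≈0.402578; I≈-2.915634, D=e−e_prev≈1.027850; u=5/4·0.402578+3/4·(-2.915634)+0·1.027850≈-1.683503; next y=2/5·(-3.402578)+3/4·(-1.683503)≈-2.623659
n=8: y≈-2.623659, sp=-3, e=sp−y≈-0.376341; I≈-3.291976, D=e−e_prev≈-0.778920; u=5/4·(-0.376341)+3/4·(-3.291976)+0·(-0.778920)≈-2.939409; next y=2/5·(-2.623659)+3/4·(-2.939409)≈-3.254020
n=9: y≈-3.254020, sp=-3, e=sp−y≈0.254020; I≈-3.037956, D=e−e_prev≈0.630361; u=5/4·0.254020+3/4·(-3.037956)+0·0.630361≈-1.960942; next y=2/5·(-3.254020)+3/4·(-1.960942)≈-2.772314
n=10: y≈-2.772314, sp=-3, e=sp−y≈-0.227686; I≈-3.265641, D=e−e_prev≈-0.481706; u=5/4·(-0.227686)+3/4·(-3.265641)+0·(-0.481706)≈-2.733838; next y=2/5·(-2.772314)+3/4·(-2.733838)≈-3.159304
n=11: y≈-3.159304, sp=-3, e=sp−y≈0.159304; I≈-3.106337, D=e−e_prev≈0.386990; u=5/4·0.159304+3/4·(-3.106337)+0·0.386990≈-2.130622; next y=2/5·(-3.159304)+3/4·(-2.130622)≈-2.861689
n=12: y≈-2.861689, sp=-3, e=sp−y≈-0.138311; I≈-3.244649, D=e−e_prev≈-0.297616; u=5/4·(-0.138311)+3/4·(-3.244649)+0·(-0.297616)≈-2.606376; next y=2/5·(-2.861689)+3/4·(-2.606376)≈-3.099457
n=13: y≈-3.099457, sp=-3, e=sp−y≈0.099457; I≈-3.145191, D=e−e_prev≈0.237769; u=5/4·0.099457+3/4·(-3.145191)+0·0.237769≈-2.234572; next y=2/5·(-3.099457)+3/4·(-2.234572)≈-2.915712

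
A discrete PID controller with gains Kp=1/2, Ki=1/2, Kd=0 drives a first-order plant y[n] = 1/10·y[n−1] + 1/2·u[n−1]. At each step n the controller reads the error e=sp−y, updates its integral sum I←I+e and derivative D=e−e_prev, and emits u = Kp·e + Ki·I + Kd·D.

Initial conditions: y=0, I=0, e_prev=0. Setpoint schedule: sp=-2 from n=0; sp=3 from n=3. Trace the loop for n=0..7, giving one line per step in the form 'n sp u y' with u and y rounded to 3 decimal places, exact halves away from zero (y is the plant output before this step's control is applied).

0 -2 -2.000 0.000
1 -2 -2.000 -1.000
2 -2 -2.400 -1.100
3 3 2.360 -1.310
4 3 2.156 1.049
5 3 2.998 1.183
6 3 3.472 1.617
7 3 3.883 1.898

(exact arithmetic carried between steps; '≈' marks a value shown rounded to 6 d.p. or computed from one; I and e_prev carry over from the previous line; the table rounds u and y to 3 d.p., halves away from zero)
n=0: y=0, sp=-2, e=sp−y=-2; I=-2, D=e−e_prev=-2; u=1/2·(-2)+1/2·(-2)+0·(-2)=-2; next y=1/10·0+1/2·(-2)=-1
n=1: y=-1, sp=-2, e=sp−y=-1; I=-3, D=e−e_prev=1; u=1/2·(-1)+1/2·(-3)+0·1=-2; next y=1/10·(-1)+1/2·(-2)=-1.1
n=2: y=-1.1, sp=-2, e=sp−y=-0.9; I=-3.9, D=e−e_prev=0.1; u=1/2·(-0.9)+1/2·(-3.9)+0·0.1=-2.4; next y=1/10·(-1.1)+1/2·(-2.4)=-1.31
n=3: y=-1.31, sp=3, e=sp−y=4.31; I=0.41, D=e−e_prev=5.21; u=1/2·4.31+1/2·0.41+0·5.21=2.36; next y=1/10·(-1.31)+1/2·2.36=1.049
n=4: y=1.049, sp=3, e=sp−y=1.951; I=2.361, D=e−e_prev=-2.359; u=1/2·1.951+1/2·2.361+0·(-2.359)=2.156; next y=1/10·1.049+1/2·2.156=1.1829
n=5: y=1.1829, sp=3, e=sp−y=1.8171; I=4.1781, D=e−e_prev=-0.1339; u=1/2·1.8171+1/2·4.1781+0·(-0.1339)=2.9976; next y=1/10·1.1829+1/2·2.9976=1.61709
n=6: y=1.61709, sp=3, e=sp−y=1.38291; I=5.56101, D=e−e_prev=-0.43419; u=1/2·1.38291+1/2·5.56101+0·(-0.43419)=3.47196; next y=1/10·1.61709+1/2·3.47196=1.897689
n=7: y=1.897689, sp=3, e=sp−y=1.102311; I=6.663321, D=e−e_prev=-0.280599; u=1/2·1.102311+1/2·6.663321+0·(-0.280599)=3.882816; next y=1/10·1.897689+1/2·3.882816≈2.131177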